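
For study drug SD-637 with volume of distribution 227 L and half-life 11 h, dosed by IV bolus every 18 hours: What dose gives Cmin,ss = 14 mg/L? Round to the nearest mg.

τ/t½ = 18/11 ≈ 1.6364, so f = (1/2)^(18/11) ≈ 0.321666.
Cmin,ss = (D/Vd)·f/(1−f), so D = Cmin,ss·Vd·(1−f)/f.
D = 14 × 227 × (1−f)/f ≈ 14 × 227 × 2.10881 ≈ 6701.80 mg.

6702 mg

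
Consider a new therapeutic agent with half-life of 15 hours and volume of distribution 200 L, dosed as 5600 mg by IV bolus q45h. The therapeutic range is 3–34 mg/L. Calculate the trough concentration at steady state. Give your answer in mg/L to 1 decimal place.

The dosing interval is 3 half-lives, so f = 2^(−3) = 0.125.
Accumulation ratio R = 1/(1 − f) = 1/0.875 = 8/7.
Single-dose peak C₀ = D/Vd = 5600/200 = 28 mg/L.
Steady-state peak Cmax,ss = C₀·R = 28 × 8/7 ≈ 32.000 mg/L.
Steady-state trough Cmin,ss = Cmax,ss·f ≈ 32.000 × 0.125 ≈ 4.000 mg/L.
Trough 4.0 mg/L vs MEC 3 mg/L: adequate.

4.0 mg/L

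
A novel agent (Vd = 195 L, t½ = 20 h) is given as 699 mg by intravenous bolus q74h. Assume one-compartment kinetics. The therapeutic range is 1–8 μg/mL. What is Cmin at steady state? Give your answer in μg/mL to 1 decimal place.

0.3 μg/mL

k = ln2/t½ = ln2/20 ≈ 0.034657 h⁻¹; fraction remaining f = e^(−kτ) = e^(−0.034657×74) ≈ 0.0769.
At steady state, accumulation factor R = 1/(1 − e^(−kτ)) ≈ 1.0833.
Single-dose peak C₀ = D/Vd = 699/195 ≈ 3.585 μg/mL.
Steady-state peak Cmax,ss = C₀·R ≈ 3.585 × 1.0833 ≈ 3.884 μg/mL.
One interval later, Cmin,ss = Cmax,ss·e^(−kτ) ≈ 3.884 × 0.0769 ≈ 0.299 μg/mL.
Trough 0.3 μg/mL vs MEC 1 μg/mL: subtherapeutic.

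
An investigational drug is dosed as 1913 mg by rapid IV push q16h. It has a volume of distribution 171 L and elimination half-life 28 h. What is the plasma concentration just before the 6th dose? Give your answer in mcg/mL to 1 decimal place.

19.8 mcg/mL

f = (1/2)^(τ/t½) = (1/2)^(16/28) ≈ 0.6730.
C₀ = D/Vd = 1913/171 ≈ 11.187 mcg/mL.
Before the 6th dose, 5 doses have been given. Superposition: Cmin = C₀·(f + f² + … + f^5).
≈ 11.187 × (0.6730 + 0.4529 + 0.3048 + 0.2051 + 0.1381) ≈ 11.187 × 1.7739 ≈ 19.845 mcg/mL.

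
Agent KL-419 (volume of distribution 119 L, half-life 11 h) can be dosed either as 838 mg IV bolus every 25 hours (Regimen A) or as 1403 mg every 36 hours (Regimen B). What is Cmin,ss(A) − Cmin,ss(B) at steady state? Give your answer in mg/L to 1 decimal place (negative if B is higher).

Regimen A: f = (1/2)^(25/11) ≈ 0.2069; Cmin,ss = (838/119)·f/(1−f) ≈ 1.837 mg/L.
Regimen B: f = (1/2)^(36/11) ≈ 0.1035; Cmin,ss = (1403/119)·f/(1−f) ≈ 1.361 mg/L.
Difference ≈ 1.837 − 1.361 ≈ 0.476 mg/L.

0.5 mg/L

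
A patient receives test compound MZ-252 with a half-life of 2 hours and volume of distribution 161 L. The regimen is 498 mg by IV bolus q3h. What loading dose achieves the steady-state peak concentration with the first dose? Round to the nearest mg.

f = (1/2)^(3/2) ≈ 0.353553; accumulation ratio R = 1/(1−f) ≈ 1.54692.
Loading dose to hit Cmax,ss on first dose: D_load = D_maint·R ≈ 498 × 1.54692 ≈ 770.37 mg.

770 mg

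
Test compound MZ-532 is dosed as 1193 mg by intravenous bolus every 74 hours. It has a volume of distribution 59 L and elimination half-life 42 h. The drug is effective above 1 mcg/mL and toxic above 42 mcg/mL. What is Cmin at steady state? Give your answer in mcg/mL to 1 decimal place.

τ/t½ = 74/42 ≈ 1.7619, so fraction remaining f = (1/2)^(74/42) ≈ 0.2949.
At steady state, accumulation factor R = 1/(1 − e^(−kτ)) ≈ 1.4182.
Single-dose peak C₀ = D/Vd = 1193/59 ≈ 20.220 mcg/mL.
Steady-state peak Cmax,ss = C₀·R ≈ 20.220 × 1.4182 ≈ 28.676 mcg/mL.
Steady-state trough Cmin,ss = Cmax,ss·f ≈ 28.676 × 0.2949 ≈ 8.457 mcg/mL.
Trough 8.5 mcg/mL vs MEC 1 mcg/mL: adequate.

8.5 mcg/mL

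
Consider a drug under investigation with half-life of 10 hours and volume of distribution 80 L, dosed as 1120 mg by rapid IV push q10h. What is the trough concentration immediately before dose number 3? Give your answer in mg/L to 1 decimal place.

f = (1/2)^(τ/t½) = (1/2)^(10/10) ≈ 0.5000.
C₀ = D/Vd = 1120/80 ≈ 14.000 mg/L.
Before the 3rd dose, 2 doses have been given. Superposition: Cmin = C₀·(f + f²).
≈ 14.000 × (0.5000 + 0.2500) ≈ 14.000 × 0.7500 ≈ 10.500 mg/L.

10.5 mg/L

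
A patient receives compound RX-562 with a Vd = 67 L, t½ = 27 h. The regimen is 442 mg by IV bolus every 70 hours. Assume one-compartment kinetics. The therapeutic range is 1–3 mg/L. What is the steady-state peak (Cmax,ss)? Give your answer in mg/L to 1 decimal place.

7.9 mg/L

k = ln2/t½ = ln2/27 ≈ 0.025672 h⁻¹; fraction remaining f = e^(−kτ) = e^(−0.025672×70) ≈ 0.1658.
Accumulation ratio R = 1/(1 − f) ≈ 1/0.8342 ≈ 1.1988.
Each bolus raises the concentration by D/Vd = 442/67 ≈ 6.597 mg/L.
Steady-state peak Cmax,ss = C₀·R ≈ 6.597 × 1.1988 ≈ 7.908 mg/L.
Peak 7.9 mg/L vs MTC 3 mg/L: exceeds toxic threshold.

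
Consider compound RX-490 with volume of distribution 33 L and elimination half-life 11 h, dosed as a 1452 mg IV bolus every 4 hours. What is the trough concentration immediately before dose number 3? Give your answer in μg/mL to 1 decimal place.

f = (1/2)^(τ/t½) = (1/2)^(4/11) ≈ 0.7772.
C₀ = D/Vd = 1452/33 ≈ 44.000 μg/mL.
Before the 3rd dose, 2 doses have been given. Superposition: Cmin = C₀·(f + f²).
≈ 44.000 × (0.7772 + 0.6040) ≈ 44.000 × 1.3812 ≈ 60.773 μg/mL.

60.8 μg/mL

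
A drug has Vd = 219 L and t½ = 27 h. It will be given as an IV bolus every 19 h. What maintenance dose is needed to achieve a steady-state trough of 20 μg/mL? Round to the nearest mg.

τ/t½ = 19/27 ≈ 0.7037, so f = (1/2)^(19/27) ≈ 0.613994.
Cmin,ss = (D/Vd)·f/(1−f), so D = Cmin,ss·Vd·(1−f)/f.
D = 20 × 219 × (1−f)/f ≈ 20 × 219 × 0.62868 ≈ 2753.62 mg.

2754 mg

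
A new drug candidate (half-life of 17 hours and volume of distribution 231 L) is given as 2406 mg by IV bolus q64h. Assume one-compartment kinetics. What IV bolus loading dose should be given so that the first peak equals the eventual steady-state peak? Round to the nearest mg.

f = (1/2)^(64/17) ≈ 0.073572; accumulation ratio R = 1/(1−f) ≈ 1.07941.
Loading dose to hit Cmax,ss on first dose: D_load = D_maint·R ≈ 2406 × 1.07941 ≈ 2597.06 mg.

2597 mg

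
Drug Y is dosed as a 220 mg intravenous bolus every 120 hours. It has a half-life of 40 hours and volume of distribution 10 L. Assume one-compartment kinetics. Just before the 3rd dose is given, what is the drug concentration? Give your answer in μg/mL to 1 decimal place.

f = (1/2)^(τ/t½) = (1/2)^(120/40) ≈ 0.1250.
C₀ = D/Vd = 220/10 ≈ 22.000 μg/mL.
Before the 3rd dose, 2 doses have been given. Superposition: Cmin = C₀·(f + f²).
≈ 22.000 × (0.1250 + 0.0156) ≈ 22.000 × 0.1406 ≈ 3.093 μg/mL.

3.1 μg/mL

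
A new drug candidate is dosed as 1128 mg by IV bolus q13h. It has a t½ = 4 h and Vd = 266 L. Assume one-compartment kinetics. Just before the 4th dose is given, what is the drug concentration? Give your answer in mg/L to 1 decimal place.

0.5 mg/L

f = (1/2)^(τ/t½) = (1/2)^(13/4) ≈ 0.1051.
C₀ = D/Vd = 1128/266 ≈ 4.241 mg/L.
Before the 4th dose, 3 doses have been given. Superposition: Cmin = C₀·(f + f² + … + f^3).
≈ 4.241 × (0.1051 + 0.0110 + 0.0012) ≈ 4.241 × 0.1173 ≈ 0.497 mg/L.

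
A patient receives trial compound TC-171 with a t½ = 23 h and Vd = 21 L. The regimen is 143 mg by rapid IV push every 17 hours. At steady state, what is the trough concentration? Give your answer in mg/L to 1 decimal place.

10.2 mg/L

τ/t½ = 17/23 ≈ 0.73913, so fraction remaining f = (1/2)^(17/23) ≈ 0.5991.
Accumulation ratio R = 1/(1 − f) ≈ 1/0.4009 ≈ 2.4944.
Each bolus raises the concentration by D/Vd = 143/21 ≈ 6.810 mg/L.
Steady-state peak Cmax,ss = C₀·R ≈ 6.810 × 2.4944 ≈ 16.987 mg/L.
Steady-state trough Cmin,ss = Cmax,ss·f ≈ 16.987 × 0.5991 ≈ 10.177 mg/L.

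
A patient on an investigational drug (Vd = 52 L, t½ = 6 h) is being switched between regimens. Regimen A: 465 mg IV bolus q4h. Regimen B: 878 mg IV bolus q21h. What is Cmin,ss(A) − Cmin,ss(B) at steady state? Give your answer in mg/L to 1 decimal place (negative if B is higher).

13.6 mg/L

Regimen A: f = (1/2)^(4/6) ≈ 0.6300; Cmin,ss = (465/52)·f/(1−f) ≈ 15.226 mg/L.
Regimen B: f = (1/2)^(21/6) ≈ 0.0884; Cmin,ss = (878/52)·f/(1−f) ≈ 1.637 mg/L.
Difference ≈ 15.226 − 1.637 ≈ 13.589 mg/L.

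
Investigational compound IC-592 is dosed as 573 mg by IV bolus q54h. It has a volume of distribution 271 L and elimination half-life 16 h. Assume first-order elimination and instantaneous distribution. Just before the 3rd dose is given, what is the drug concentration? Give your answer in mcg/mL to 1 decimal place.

f = (1/2)^(τ/t½) = (1/2)^(54/16) ≈ 0.0964.
C₀ = D/Vd = 573/271 ≈ 2.114 mcg/mL.
Before the 3rd dose, 2 doses have been given. Superposition: Cmin = C₀·(f + f²).
≈ 2.114 × (0.0964 + 0.0093) ≈ 2.114 × 0.1057 ≈ 0.223 mcg/mL.

0.2 mcg/mL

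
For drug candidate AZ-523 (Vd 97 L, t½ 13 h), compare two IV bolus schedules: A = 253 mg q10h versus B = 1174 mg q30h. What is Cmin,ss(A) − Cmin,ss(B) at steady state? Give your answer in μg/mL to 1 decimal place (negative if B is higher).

Regimen A: f = (1/2)^(10/13) ≈ 0.5867; Cmin,ss = (253/97)·f/(1−f) ≈ 3.703 μg/mL.
Regimen B: f = (1/2)^(30/13) ≈ 0.2020; Cmin,ss = (1174/97)·f/(1−f) ≈ 3.064 μg/mL.
Difference ≈ 3.703 − 3.064 ≈ 0.639 μg/mL.

0.6 μg/mL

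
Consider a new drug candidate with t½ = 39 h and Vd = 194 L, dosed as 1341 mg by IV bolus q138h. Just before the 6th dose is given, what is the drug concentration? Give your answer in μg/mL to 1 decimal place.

f = (1/2)^(τ/t½) = (1/2)^(138/39) ≈ 0.0861.
C₀ = D/Vd = 1341/194 ≈ 6.912 μg/mL.
Before the 6th dose, 5 doses have been given. Superposition: Cmin = C₀·(f + f² + … + f^5).
≈ 6.912 × (0.0861 + 0.0074 + 0.0006 + 0.0001 + 0.0000) ≈ 6.912 × 0.0942 ≈ 0.651 μg/mL.

0.7 μg/mL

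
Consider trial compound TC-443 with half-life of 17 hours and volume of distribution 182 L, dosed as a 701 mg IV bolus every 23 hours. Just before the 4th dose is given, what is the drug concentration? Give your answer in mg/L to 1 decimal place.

2.3 mg/L

f = (1/2)^(τ/t½) = (1/2)^(23/17) ≈ 0.3915.
C₀ = D/Vd = 701/182 ≈ 3.852 mg/L.
Before the 4th dose, 3 doses have been given. Superposition: Cmin = C₀·(f + f² + … + f^3).
≈ 3.852 × (0.3915 + 0.1533 + 0.0600) ≈ 3.852 × 0.6048 ≈ 2.330 mg/L.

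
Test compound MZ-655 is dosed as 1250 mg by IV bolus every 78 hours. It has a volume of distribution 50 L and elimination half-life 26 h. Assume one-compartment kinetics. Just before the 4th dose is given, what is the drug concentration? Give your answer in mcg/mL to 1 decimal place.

f = (1/2)^(τ/t½) = (1/2)^(78/26) ≈ 0.1250.
C₀ = D/Vd = 1250/50 ≈ 25.000 mcg/mL.
Before the 4th dose, 3 doses have been given. Superposition: Cmin = C₀·(f + f² + … + f^3).
≈ 25.000 × (0.1250 + 0.0156 + 0.0020) ≈ 25.000 × 0.1426 ≈ 3.565 mcg/mL.

3.6 mcg/mL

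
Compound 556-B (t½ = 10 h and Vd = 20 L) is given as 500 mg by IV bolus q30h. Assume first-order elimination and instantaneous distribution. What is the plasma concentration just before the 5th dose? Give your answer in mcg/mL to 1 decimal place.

3.6 mcg/mL

f = (1/2)^(τ/t½) = (1/2)^(30/10) ≈ 0.1250.
C₀ = D/Vd = 500/20 ≈ 25.000 mcg/mL.
Before the 5th dose, 4 doses have been given. Superposition: Cmin = C₀·(f + f² + … + f^4).
≈ 25.000 × (0.1250 + 0.0156 + 0.0020 + 0.0002) ≈ 25.000 × 0.1428 ≈ 3.570 mcg/mL.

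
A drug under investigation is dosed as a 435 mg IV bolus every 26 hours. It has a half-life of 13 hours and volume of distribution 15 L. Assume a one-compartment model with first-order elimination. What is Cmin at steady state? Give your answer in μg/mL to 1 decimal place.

9.7 μg/mL

τ = 26 h = 2 half-lives, so f = (1/2)^2 = 0.25.
Accumulation ratio R = 1/(1 − f) = 1/0.75 = 4/3.
Single-dose peak C₀ = D/Vd = 435/15 = 29 μg/mL.
Steady-state peak Cmax,ss = C₀·R = 29 × 4/3 ≈ 38.667 μg/mL.
Steady-state trough Cmin,ss = Cmax,ss·f ≈ 38.667 × 0.25 ≈ 9.667 μg/mL.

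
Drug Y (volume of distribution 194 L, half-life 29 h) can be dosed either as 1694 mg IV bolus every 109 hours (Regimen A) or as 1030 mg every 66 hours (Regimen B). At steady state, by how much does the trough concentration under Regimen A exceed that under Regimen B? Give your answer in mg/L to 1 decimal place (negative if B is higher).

-0.7 mg/L

Regimen A: f = (1/2)^(109/29) ≈ 0.0739; Cmin,ss = (1694/194)·f/(1−f) ≈ 0.697 mg/L.
Regimen B: f = (1/2)^(66/29) ≈ 0.2065; Cmin,ss = (1030/194)·f/(1−f) ≈ 1.382 mg/L.
Difference ≈ 0.697 − 1.382 ≈ -0.685 mg/L.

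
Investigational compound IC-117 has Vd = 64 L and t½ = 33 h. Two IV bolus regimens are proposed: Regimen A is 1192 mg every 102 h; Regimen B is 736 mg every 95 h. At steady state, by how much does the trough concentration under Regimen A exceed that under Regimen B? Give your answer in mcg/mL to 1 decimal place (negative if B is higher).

Regimen A: f = (1/2)^(102/33) ≈ 0.1174; Cmin,ss = (1192/64)·f/(1−f) ≈ 2.477 mcg/mL.
Regimen B: f = (1/2)^(95/33) ≈ 0.1360; Cmin,ss = (736/64)·f/(1−f) ≈ 1.810 mcg/mL.
Difference ≈ 2.477 − 1.810 ≈ 0.667 mcg/mL.

0.7 mcg/mL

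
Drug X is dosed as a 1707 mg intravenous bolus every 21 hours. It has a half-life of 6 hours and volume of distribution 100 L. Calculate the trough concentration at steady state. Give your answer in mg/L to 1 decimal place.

τ/t½ = 21/6 ≈ 3.5, so fraction remaining f = (1/2)^(21/6) ≈ 0.0884.
Single-dose peak C₀ = D/Vd = 1707/100 ≈ 17.070 mg/L.
Steady-state trough Cmin,ss = C₀·f/(1−f) ≈ 17.070 × 0.0884/0.9116 ≈ 1.655 mg/L.

1.7 mg/L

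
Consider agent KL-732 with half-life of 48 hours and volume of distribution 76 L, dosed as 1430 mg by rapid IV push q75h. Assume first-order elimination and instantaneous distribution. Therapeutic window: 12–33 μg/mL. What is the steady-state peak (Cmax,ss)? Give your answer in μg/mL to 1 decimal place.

28.4 μg/mL

Over one 75-h interval, 75/48 ≈ 1.5625 half-lives elapse, leaving f ≈ 0.3386 of each dose.
Accumulation ratio R = 1/(1 − f) ≈ 1/0.6614 ≈ 1.5119.
Single-dose peak C₀ = D/Vd = 1430/76 ≈ 18.816 μg/mL.
Steady-state peak Cmax,ss = C₀·R ≈ 18.816 × 1.5119 ≈ 28.448 μg/mL.
Peak 28.4 μg/mL vs MTC 33 μg/mL: below toxic threshold.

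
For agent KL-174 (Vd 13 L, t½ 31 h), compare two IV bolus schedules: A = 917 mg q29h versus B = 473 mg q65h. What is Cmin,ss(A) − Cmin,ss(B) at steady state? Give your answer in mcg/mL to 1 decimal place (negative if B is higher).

Regimen A: f = (1/2)^(29/31) ≈ 0.5229; Cmin,ss = (917/13)·f/(1−f) ≈ 77.310 mcg/mL.
Regimen B: f = (1/2)^(65/31) ≈ 0.2338; Cmin,ss = (473/13)·f/(1−f) ≈ 11.102 mcg/mL.
Difference ≈ 77.310 − 11.102 ≈ 66.208 mcg/mL.

66.2 mcg/mL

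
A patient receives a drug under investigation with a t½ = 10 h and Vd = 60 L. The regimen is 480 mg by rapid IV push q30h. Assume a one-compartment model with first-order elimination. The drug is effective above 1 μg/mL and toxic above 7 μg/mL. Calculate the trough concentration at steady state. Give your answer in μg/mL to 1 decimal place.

1.1 μg/mL

The dosing interval is 3 half-lives, so f = 2^(−3) = 0.125.
At steady state, R = 1/(1 − 0.125) = 8/7.
Single-dose peak C₀ = D/Vd = 480/60 = 8 μg/mL.
Steady-state peak Cmax,ss = C₀·R = 8 × 8/7 ≈ 9.143 μg/mL.
Steady-state trough Cmin,ss = Cmax,ss·f ≈ 9.143 × 0.125 ≈ 1.143 μg/mL.
Trough 1.1 μg/mL vs MEC 1 μg/mL: adequate.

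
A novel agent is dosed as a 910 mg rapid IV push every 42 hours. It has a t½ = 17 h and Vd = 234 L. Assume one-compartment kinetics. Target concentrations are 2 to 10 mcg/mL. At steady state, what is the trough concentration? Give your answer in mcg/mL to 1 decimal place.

0.9 mcg/mL

τ/t½ = 42/17 ≈ 2.4706, so fraction remaining f = (1/2)^(42/17) ≈ 0.1804.
Single-dose peak C₀ = D/Vd = 910/234 ≈ 3.889 mcg/mL.
Steady-state trough Cmin,ss = C₀·f/(1−f) ≈ 3.889 × 0.1804/0.8196 ≈ 0.856 mcg/mL.
Trough 0.9 mcg/mL vs MEC 2 mcg/mL: subtherapeutic.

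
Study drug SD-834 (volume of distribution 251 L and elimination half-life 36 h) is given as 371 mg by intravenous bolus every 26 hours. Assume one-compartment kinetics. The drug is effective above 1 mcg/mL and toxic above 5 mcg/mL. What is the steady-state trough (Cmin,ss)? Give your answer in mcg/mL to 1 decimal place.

k = ln2/t½ = ln2/36 ≈ 0.019254 h⁻¹; fraction remaining f = e^(−kτ) = e^(−0.019254×26) ≈ 0.6062.
At steady state, accumulation factor R = 1/(1 − e^(−kτ)) ≈ 2.5394.
Single-dose peak C₀ = D/Vd = 371/251 ≈ 1.478 mcg/mL.
Cmax,ss = C₀/(1 − f) ≈ 1.478/0.3938 ≈ 3.753 mcg/mL.
One interval later, Cmin,ss = Cmax,ss·e^(−kτ) ≈ 3.753 × 0.6062 ≈ 2.275 mcg/mL.
Trough 2.3 mcg/mL vs MEC 1 mcg/mL: adequate.

2.3 mcg/mL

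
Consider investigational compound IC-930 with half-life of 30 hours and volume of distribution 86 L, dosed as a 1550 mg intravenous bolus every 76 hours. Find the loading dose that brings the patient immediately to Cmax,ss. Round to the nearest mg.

1874 mg

f = (1/2)^(76/30) ≈ 0.172739; accumulation ratio R = 1/(1−f) ≈ 1.20881.
Loading dose to hit Cmax,ss on first dose: D_load = D_maint·R ≈ 1550 × 1.20881 ≈ 1873.66 mg.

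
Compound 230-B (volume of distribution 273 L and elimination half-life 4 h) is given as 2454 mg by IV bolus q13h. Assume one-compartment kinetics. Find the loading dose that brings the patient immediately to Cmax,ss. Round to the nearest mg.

2742 mg

f = (1/2)^(13/4) ≈ 0.105112; accumulation ratio R = 1/(1−f) ≈ 1.11746.
Loading dose to hit Cmax,ss on first dose: D_load = D_maint·R ≈ 2454 × 1.11746 ≈ 2742.25 mg.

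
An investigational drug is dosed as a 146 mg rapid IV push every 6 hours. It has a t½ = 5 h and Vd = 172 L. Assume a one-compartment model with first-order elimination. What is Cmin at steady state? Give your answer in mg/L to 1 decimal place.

0.7 mg/L

Over one 6-h interval, 6/5 ≈ 1.2 half-lives elapse, leaving f ≈ 0.4353 of each dose.
Accumulation ratio R = 1/(1 − f) ≈ 1/0.5647 ≈ 1.7709.
Single-dose peak C₀ = D/Vd = 146/172 ≈ 0.849 mg/L.
Cmax,ss = C₀/(1 − f) ≈ 0.849/0.5647 ≈ 1.503 mg/L.
Steady-state trough Cmin,ss = Cmax,ss·f ≈ 1.503 × 0.4353 ≈ 0.654 mg/L.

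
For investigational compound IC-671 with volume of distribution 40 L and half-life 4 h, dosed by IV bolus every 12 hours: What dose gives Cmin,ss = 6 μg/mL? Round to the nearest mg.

τ/t½ = 12/4 ≈ 3, so f = (1/2)^(12/4) ≈ 0.125000.
Cmin,ss = (D/Vd)·f/(1−f), so D = Cmin,ss·Vd·(1−f)/f.
D = 6 × 40 × (1−f)/f ≈ 6 × 40 × 7.00000 ≈ 1680.00 mg.

1680 mg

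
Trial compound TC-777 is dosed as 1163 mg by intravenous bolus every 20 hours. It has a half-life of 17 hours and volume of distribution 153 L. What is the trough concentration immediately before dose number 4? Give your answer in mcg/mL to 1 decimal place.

f = (1/2)^(τ/t½) = (1/2)^(20/17) ≈ 0.4424.
C₀ = D/Vd = 1163/153 ≈ 7.601 mcg/mL.
Before the 4th dose, 3 doses have been given. Superposition: Cmin = C₀·(f + f² + … + f^3).
≈ 7.601 × (0.4424 + 0.1957 + 0.0866) ≈ 7.601 × 0.7247 ≈ 5.508 mcg/mL.

5.5 mcg/mL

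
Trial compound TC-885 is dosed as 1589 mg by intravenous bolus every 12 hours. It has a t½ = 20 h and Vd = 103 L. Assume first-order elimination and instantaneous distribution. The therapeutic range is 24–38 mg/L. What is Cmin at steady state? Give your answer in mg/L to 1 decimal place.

Over one 12-h interval, 12/20 ≈ 0.6 half-lives elapse, leaving f ≈ 0.6598 of each dose.
Accumulation ratio R = 1/(1 − f) ≈ 1/0.3402 ≈ 2.9394.
Single-dose peak C₀ = D/Vd = 1589/103 ≈ 15.427 mg/L.
Steady-state peak Cmax,ss = C₀·R ≈ 15.427 × 2.9394 ≈ 45.346 mg/L.
Steady-state trough Cmin,ss = Cmax,ss·f ≈ 45.346 × 0.6598 ≈ 29.919 mg/L.
Trough 29.9 mg/L vs MEC 24 mg/L: adequate.

29.9 mg/L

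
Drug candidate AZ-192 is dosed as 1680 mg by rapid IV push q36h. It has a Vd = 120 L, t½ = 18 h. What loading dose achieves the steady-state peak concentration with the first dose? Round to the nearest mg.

f = (1/2)^(36/18) ≈ 0.250000; accumulation ratio R = 1/(1−f) ≈ 1.33333.
Loading dose to hit Cmax,ss on first dose: D_load = D_maint·R ≈ 1680 × 1.33333 ≈ 2239.99 mg.

2240 mg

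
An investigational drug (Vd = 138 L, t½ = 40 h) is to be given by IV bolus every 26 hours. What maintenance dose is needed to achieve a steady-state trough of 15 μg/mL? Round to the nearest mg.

1178 mg

τ/t½ = 26/40 ≈ 0.65, so f = (1/2)^(26/40) ≈ 0.637280.
Cmin,ss = (D/Vd)·f/(1−f), so D = Cmin,ss·Vd·(1−f)/f.
D = 15 × 138 × (1−f)/f ≈ 15 × 138 × 0.56917 ≈ 1178.18 mg.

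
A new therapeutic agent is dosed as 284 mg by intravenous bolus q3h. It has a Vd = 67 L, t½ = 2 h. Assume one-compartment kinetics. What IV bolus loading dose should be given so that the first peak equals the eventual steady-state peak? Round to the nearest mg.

f = (1/2)^(3/2) ≈ 0.353553; accumulation ratio R = 1/(1−f) ≈ 1.54692.
Loading dose to hit Cmax,ss on first dose: D_load = D_maint·R ≈ 284 × 1.54692 ≈ 439.33 mg.

439 mg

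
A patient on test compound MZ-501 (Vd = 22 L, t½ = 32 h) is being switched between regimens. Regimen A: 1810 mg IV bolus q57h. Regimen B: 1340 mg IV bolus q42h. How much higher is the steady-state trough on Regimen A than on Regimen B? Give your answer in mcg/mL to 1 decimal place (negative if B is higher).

-7.3 mcg/mL

Regimen A: f = (1/2)^(57/32) ≈ 0.2909; Cmin,ss = (1810/22)·f/(1−f) ≈ 33.751 mcg/mL.
Regimen B: f = (1/2)^(42/32) ≈ 0.4026; Cmin,ss = (1340/22)·f/(1−f) ≈ 41.048 mcg/mL.
Difference ≈ 33.751 − 41.048 ≈ -7.297 mcg/mL.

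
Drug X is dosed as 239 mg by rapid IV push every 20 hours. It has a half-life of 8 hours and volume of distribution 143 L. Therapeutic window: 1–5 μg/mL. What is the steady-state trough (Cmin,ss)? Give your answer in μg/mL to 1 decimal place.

0.4 μg/mL

Over one 20-h interval, 20/8 ≈ 2.5 half-lives elapse, leaving f ≈ 0.1768 of each dose.
At steady state, accumulation factor R = 1/(1 − e^(−kτ)) ≈ 1.2148.
Single-dose peak C₀ = D/Vd = 239/143 ≈ 1.671 μg/mL.
Steady-state peak Cmax,ss = C₀·R ≈ 1.671 × 1.2148 ≈ 2.030 μg/mL.
One interval later, Cmin,ss = Cmax,ss·e^(−kτ) ≈ 2.030 × 0.1768 ≈ 0.359 μg/mL.
Trough 0.4 μg/mL vs MEC 1 μg/mL: subtherapeutic.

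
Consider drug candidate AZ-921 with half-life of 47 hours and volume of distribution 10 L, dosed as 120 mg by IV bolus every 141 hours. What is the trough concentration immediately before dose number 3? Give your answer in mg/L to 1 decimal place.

1.7 mg/L

f = (1/2)^(τ/t½) = (1/2)^(141/47) ≈ 0.1250.
C₀ = D/Vd = 120/10 ≈ 12.000 mg/L.
Before the 3rd dose, 2 doses have been given. Superposition: Cmin = C₀·(f + f²).
≈ 12.000 × (0.1250 + 0.0156) ≈ 12.000 × 0.1406 ≈ 1.687 mg/L.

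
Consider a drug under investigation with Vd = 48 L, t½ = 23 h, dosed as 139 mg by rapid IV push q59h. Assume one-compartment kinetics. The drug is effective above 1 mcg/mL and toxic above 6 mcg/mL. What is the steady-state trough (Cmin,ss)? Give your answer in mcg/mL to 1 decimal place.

τ/t½ = 59/23 ≈ 2.5652, so fraction remaining f = (1/2)^(59/23) ≈ 0.1690.
Accumulation ratio R = 1/(1 − f) ≈ 1/0.8310 ≈ 1.2034.
Single-dose peak C₀ = D/Vd = 139/48 ≈ 2.896 mcg/mL.
Cmax,ss = C₀/(1 − f) ≈ 2.896/0.8310 ≈ 3.485 mcg/mL.
One interval later, Cmin,ss = Cmax,ss·e^(−kτ) ≈ 3.485 × 0.1690 ≈ 0.589 mcg/mL.
Trough 0.6 mcg/mL vs MEC 1 mcg/mL: subtherapeutic.

0.6 mcg/mL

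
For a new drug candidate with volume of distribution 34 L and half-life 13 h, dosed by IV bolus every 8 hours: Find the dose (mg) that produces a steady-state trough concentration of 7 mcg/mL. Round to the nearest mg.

127 mg

τ/t½ = 8/13 ≈ 0.61538, so f = (1/2)^(8/13) ≈ 0.652756.
Cmin,ss = (D/Vd)·f/(1−f), so D = Cmin,ss·Vd·(1−f)/f.
D = 7 × 34 × (1−f)/f ≈ 7 × 34 × 0.53197 ≈ 126.61 mg.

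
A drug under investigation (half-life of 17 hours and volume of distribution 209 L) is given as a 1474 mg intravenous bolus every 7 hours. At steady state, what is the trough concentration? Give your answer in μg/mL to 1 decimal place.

21.4 μg/mL

Over one 7-h interval, 7/17 ≈ 0.41176 half-lives elapse, leaving f ≈ 0.7517 of each dose.
Accumulation ratio R = 1/(1 − f) ≈ 1/0.2483 ≈ 4.0274.
Single-dose peak C₀ = D/Vd = 1474/209 ≈ 7.053 μg/mL.
Steady-state peak Cmax,ss = C₀·R ≈ 7.053 × 4.0274 ≈ 28.405 μg/mL.
One interval later, Cmin,ss = Cmax,ss·e^(−kτ) ≈ 28.405 × 0.7517 ≈ 21.352 μg/mL.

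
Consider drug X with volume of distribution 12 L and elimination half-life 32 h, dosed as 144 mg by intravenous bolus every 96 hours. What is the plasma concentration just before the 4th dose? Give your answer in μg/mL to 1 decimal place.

1.7 μg/mL

f = (1/2)^(τ/t½) = (1/2)^(96/32) ≈ 0.1250.
C₀ = D/Vd = 144/12 ≈ 12.000 μg/mL.
Before the 4th dose, 3 doses have been given. Superposition: Cmin = C₀·(f + f² + … + f^3).
≈ 12.000 × (0.1250 + 0.0156 + 0.0020) ≈ 12.000 × 0.1426 ≈ 1.711 μg/mL.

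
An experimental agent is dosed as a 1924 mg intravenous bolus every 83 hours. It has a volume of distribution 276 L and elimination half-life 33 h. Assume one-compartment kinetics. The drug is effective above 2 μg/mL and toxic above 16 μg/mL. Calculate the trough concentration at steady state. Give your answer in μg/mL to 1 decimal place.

1.5 μg/mL

k = ln2/t½ = ln2/33 ≈ 0.021004 h⁻¹; fraction remaining f = e^(−kτ) = e^(−0.021004×83) ≈ 0.1749.
Each bolus raises the concentration by D/Vd = 1924/276 ≈ 6.971 μg/mL.
Steady-state trough Cmin,ss = C₀·f/(1−f) ≈ 6.971 × 0.1749/0.8251 ≈ 1.478 μg/mL.
Trough 1.5 μg/mL vs MEC 2 μg/mL: subtherapeutic.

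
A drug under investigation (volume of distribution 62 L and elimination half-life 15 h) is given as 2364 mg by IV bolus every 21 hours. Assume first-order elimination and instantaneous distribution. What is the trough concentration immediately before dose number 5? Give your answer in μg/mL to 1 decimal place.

22.8 μg/mL

f = (1/2)^(τ/t½) = (1/2)^(21/15) ≈ 0.3789.
C₀ = D/Vd = 2364/62 ≈ 38.129 μg/mL.
Before the 5th dose, 4 doses have been given. Superposition: Cmin = C₀·(f + f² + … + f^4).
≈ 38.129 × (0.3789 + 0.1436 + 0.0544 + 0.0206) ≈ 38.129 × 0.5975 ≈ 22.782 μg/mL.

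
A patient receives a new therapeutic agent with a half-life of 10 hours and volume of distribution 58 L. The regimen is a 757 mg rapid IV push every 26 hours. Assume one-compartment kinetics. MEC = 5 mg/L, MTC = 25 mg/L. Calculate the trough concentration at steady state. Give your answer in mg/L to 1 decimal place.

τ/t½ = 26/10 ≈ 2.6, so fraction remaining f = (1/2)^(26/10) ≈ 0.1649.
Single-dose peak C₀ = D/Vd = 757/58 ≈ 13.052 mg/L.
Steady-state trough Cmin,ss = C₀·f/(1−f) ≈ 13.052 × 0.1649/0.8351 ≈ 2.577 mg/L.
Trough 2.6 mg/L vs MEC 5 mg/L: subtherapeutic.

2.6 mg/L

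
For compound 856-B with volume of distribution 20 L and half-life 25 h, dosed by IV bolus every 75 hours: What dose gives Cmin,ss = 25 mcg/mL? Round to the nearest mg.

τ/t½ = 75/25 ≈ 3, so f = (1/2)^(75/25) ≈ 0.125000.
Cmin,ss = (D/Vd)·f/(1−f), so D = Cmin,ss·Vd·(1−f)/f.
D = 25 × 20 × (1−f)/f ≈ 25 × 20 × 7.00000 ≈ 3500.00 mg.

3500 mg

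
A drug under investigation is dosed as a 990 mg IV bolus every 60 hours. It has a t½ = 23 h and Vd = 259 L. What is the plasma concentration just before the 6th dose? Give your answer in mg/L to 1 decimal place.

f = (1/2)^(τ/t½) = (1/2)^(60/23) ≈ 0.1639.
C₀ = D/Vd = 990/259 ≈ 3.822 mg/L.
Before the 6th dose, 5 doses have been given. Superposition: Cmin = C₀·(f + f² + … + f^5).
≈ 3.822 × (0.1639 + 0.0269 + 0.0044 + 0.0007 + 0.0001) ≈ 3.822 × 0.1960 ≈ 0.749 mg/L.

0.7 mg/L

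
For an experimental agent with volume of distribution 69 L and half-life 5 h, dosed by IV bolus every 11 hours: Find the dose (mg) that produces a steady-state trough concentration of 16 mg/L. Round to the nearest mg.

3969 mg

τ/t½ = 11/5 ≈ 2.2, so f = (1/2)^(11/5) ≈ 0.217638.
Cmin,ss = (D/Vd)·f/(1−f), so D = Cmin,ss·Vd·(1−f)/f.
D = 16 × 69 × (1−f)/f ≈ 16 × 69 × 3.59479 ≈ 3968.65 mg.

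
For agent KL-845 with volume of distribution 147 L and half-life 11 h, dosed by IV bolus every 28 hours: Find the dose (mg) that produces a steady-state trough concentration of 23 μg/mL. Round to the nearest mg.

16357 mg

τ/t½ = 28/11 ≈ 2.5455, so f = (1/2)^(28/11) ≈ 0.171294.
Cmin,ss = (D/Vd)·f/(1−f), so D = Cmin,ss·Vd·(1−f)/f.
D = 23 × 147 × (1−f)/f ≈ 23 × 147 × 4.83792 ≈ 16357.01 mg.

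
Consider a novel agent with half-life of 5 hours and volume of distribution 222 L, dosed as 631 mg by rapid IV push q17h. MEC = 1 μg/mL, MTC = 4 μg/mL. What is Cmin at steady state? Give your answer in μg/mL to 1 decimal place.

0.3 μg/mL

k = ln2/t½ = ln2/5 ≈ 0.138629 h⁻¹; fraction remaining f = e^(−kτ) = e^(−0.138629×17) ≈ 0.0947.
Accumulation ratio R = 1/(1 − f) ≈ 1/0.9053 ≈ 1.1046.
Each bolus raises the concentration by D/Vd = 631/222 ≈ 2.842 μg/mL.
Steady-state peak Cmax,ss = C₀·R ≈ 2.842 × 1.1046 ≈ 3.139 μg/mL.
Steady-state trough Cmin,ss = Cmax,ss·f ≈ 3.139 × 0.0947 ≈ 0.297 μg/mL.
Trough 0.3 μg/mL vs MEC 1 μg/mL: subtherapeutic.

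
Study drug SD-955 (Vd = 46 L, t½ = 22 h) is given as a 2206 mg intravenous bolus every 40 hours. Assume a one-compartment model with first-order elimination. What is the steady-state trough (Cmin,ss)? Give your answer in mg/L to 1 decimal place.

k = ln2/t½ = ln2/22 ≈ 0.031507 h⁻¹; fraction remaining f = e^(−kτ) = e^(−0.031507×40) ≈ 0.2836.
Each bolus raises the concentration by D/Vd = 2206/46 ≈ 47.957 mg/L.
Steady-state trough Cmin,ss = C₀·f/(1−f) ≈ 47.957 × 0.2836/0.7164 ≈ 18.985 mg/L.

19.0 mg/L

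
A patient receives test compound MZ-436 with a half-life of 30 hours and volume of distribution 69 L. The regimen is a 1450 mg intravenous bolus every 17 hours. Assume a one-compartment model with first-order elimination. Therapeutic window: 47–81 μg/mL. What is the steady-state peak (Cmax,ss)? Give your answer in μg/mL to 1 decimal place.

64.7 μg/mL

Over one 17-h interval, 17/30 ≈ 0.56667 half-lives elapse, leaving f ≈ 0.6752 of each dose.
Accumulation ratio R = 1/(1 − f) ≈ 1/0.3248 ≈ 3.0788.
Each bolus raises the concentration by D/Vd = 1450/69 ≈ 21.014 μg/mL.
Steady-state peak Cmax,ss = C₀·R ≈ 21.014 × 3.0788 ≈ 64.698 μg/mL.
Peak 64.7 μg/mL vs MTC 81 μg/mL: below toxic threshold.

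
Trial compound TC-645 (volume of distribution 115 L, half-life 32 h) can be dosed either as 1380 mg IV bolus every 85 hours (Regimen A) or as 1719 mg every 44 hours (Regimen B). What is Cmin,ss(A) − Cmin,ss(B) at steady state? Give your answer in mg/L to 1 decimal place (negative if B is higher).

-7.1 mg/L

Regimen A: f = (1/2)^(85/32) ≈ 0.1586; Cmin,ss = (1380/115)·f/(1−f) ≈ 2.262 mg/L.
Regimen B: f = (1/2)^(44/32) ≈ 0.3856; Cmin,ss = (1719/115)·f/(1−f) ≈ 9.381 mg/L.
Difference ≈ 2.262 − 9.381 ≈ -7.119 mg/L.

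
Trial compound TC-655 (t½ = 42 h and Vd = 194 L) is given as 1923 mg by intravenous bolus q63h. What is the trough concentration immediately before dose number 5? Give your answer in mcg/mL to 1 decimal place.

5.3 mcg/mL

f = (1/2)^(τ/t½) = (1/2)^(63/42) ≈ 0.3536.
C₀ = D/Vd = 1923/194 ≈ 9.912 mcg/mL.
Before the 5th dose, 4 doses have been given. Superposition: Cmin = C₀·(f + f² + … + f^4).
≈ 9.912 × (0.3536 + 0.1250 + 0.0442 + 0.0156) ≈ 9.912 × 0.5384 ≈ 5.337 mcg/mL.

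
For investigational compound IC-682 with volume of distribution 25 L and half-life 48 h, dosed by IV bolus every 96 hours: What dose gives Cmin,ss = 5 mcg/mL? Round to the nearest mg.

τ/t½ = 96/48 ≈ 2, so f = (1/2)^(96/48) ≈ 0.250000.
Cmin,ss = (D/Vd)·f/(1−f), so D = Cmin,ss·Vd·(1−f)/f.
D = 5 × 25 × (1−f)/f ≈ 5 × 25 × 3.00000 ≈ 375.00 mg.

375 mg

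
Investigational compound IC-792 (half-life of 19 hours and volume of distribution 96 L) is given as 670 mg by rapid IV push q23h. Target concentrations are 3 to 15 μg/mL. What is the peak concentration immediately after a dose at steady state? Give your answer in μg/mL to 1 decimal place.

12.3 μg/mL

Over one 23-h interval, 23/19 ≈ 1.2105 half-lives elapse, leaving f ≈ 0.4321 of each dose.
At steady state, accumulation factor R = 1/(1 − e^(−kτ)) ≈ 1.7609.
Each bolus raises the concentration by D/Vd = 670/96 ≈ 6.979 μg/mL.
Steady-state peak Cmax,ss = C₀·R ≈ 6.979 × 1.7609 ≈ 12.289 μg/mL.
Peak 12.3 μg/mL vs MTC 15 μg/mL: below toxic threshold.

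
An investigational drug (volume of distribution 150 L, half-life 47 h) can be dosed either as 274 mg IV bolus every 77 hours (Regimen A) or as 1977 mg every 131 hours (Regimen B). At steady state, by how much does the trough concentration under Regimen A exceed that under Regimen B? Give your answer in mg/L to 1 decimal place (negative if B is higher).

Regimen A: f = (1/2)^(77/47) ≈ 0.3212; Cmin,ss = (274/150)·f/(1−f) ≈ 0.864 mg/L.
Regimen B: f = (1/2)^(131/47) ≈ 0.1449; Cmin,ss = (1977/150)·f/(1−f) ≈ 2.233 mg/L.
Difference ≈ 0.864 − 2.233 ≈ -1.369 mg/L.

-1.4 mg/L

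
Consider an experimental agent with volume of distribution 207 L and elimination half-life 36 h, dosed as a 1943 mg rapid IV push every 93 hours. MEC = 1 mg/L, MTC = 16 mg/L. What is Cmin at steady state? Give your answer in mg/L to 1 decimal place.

1.9 mg/L

τ/t½ = 93/36 ≈ 2.5833, so fraction remaining f = (1/2)^(93/36) ≈ 0.1669.
At steady state, accumulation factor R = 1/(1 − e^(−kτ)) ≈ 1.2003.
Each bolus raises the concentration by D/Vd = 1943/207 ≈ 9.386 mg/L.
Steady-state peak Cmax,ss = C₀·R ≈ 9.386 × 1.2003 ≈ 11.266 mg/L.
Steady-state trough Cmin,ss = Cmax,ss·f ≈ 11.266 × 0.1669 ≈ 1.880 mg/L.
Trough 1.9 mg/L vs MEC 1 mg/L: adequate.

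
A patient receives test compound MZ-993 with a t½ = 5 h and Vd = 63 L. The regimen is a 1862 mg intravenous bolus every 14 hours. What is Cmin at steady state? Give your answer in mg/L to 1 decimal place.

τ/t½ = 14/5 ≈ 2.8, so fraction remaining f = (1/2)^(14/5) ≈ 0.1436.
Accumulation ratio R = 1/(1 − f) ≈ 1/0.8564 ≈ 1.1677.
Each bolus raises the concentration by D/Vd = 1862/63 ≈ 29.556 mg/L.
Cmax,ss = C₀/(1 − f) ≈ 29.556/0.8564 ≈ 34.512 mg/L.
Steady-state trough Cmin,ss = Cmax,ss·f ≈ 34.512 × 0.1436 ≈ 4.956 mg/L.

5.0 mg/L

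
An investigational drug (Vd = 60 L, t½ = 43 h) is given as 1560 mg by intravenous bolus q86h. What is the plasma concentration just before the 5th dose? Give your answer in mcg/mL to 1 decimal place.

8.6 mcg/mL

f = (1/2)^(τ/t½) = (1/2)^(86/43) ≈ 0.2500.
C₀ = D/Vd = 1560/60 ≈ 26.000 mcg/mL.
Before the 5th dose, 4 doses have been given. Superposition: Cmin = C₀·(f + f² + … + f^4).
≈ 26.000 × (0.2500 + 0.0625 + 0.0156 + 0.0039) ≈ 26.000 × 0.3320 ≈ 8.632 mcg/mL.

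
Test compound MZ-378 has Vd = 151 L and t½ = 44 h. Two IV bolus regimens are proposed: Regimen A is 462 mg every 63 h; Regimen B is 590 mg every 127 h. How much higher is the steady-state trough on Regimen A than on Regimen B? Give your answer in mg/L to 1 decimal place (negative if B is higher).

Regimen A: f = (1/2)^(63/44) ≈ 0.3707; Cmin,ss = (462/151)·f/(1−f) ≈ 1.802 mg/L.
Regimen B: f = (1/2)^(127/44) ≈ 0.1352; Cmin,ss = (590/151)·f/(1−f) ≈ 0.611 mg/L.
Difference ≈ 1.802 − 0.611 ≈ 1.191 mg/L.

1.2 mg/L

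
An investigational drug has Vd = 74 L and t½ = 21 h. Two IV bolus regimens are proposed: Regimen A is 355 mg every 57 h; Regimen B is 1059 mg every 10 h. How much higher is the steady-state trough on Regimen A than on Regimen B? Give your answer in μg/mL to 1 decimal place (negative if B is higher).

-35.7 μg/mL

Regimen A: f = (1/2)^(57/21) ≈ 0.1524; Cmin,ss = (355/74)·f/(1−f) ≈ 0.863 μg/mL.
Regimen B: f = (1/2)^(10/21) ≈ 0.7189; Cmin,ss = (1059/74)·f/(1−f) ≈ 36.599 μg/mL.
Difference ≈ 0.863 − 36.599 ≈ -35.736 μg/mL.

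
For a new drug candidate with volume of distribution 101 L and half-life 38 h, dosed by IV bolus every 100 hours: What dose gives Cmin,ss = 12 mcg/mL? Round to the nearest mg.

6299 mg

τ/t½ = 100/38 ≈ 2.6316, so f = (1/2)^(100/38) ≈ 0.161367.
Cmin,ss = (D/Vd)·f/(1−f), so D = Cmin,ss·Vd·(1−f)/f.
D = 12 × 101 × (1−f)/f ≈ 12 × 101 × 5.19705 ≈ 6298.82 mg.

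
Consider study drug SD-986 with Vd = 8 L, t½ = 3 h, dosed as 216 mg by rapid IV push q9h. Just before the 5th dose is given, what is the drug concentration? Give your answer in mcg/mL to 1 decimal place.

3.9 mcg/mL

f = (1/2)^(τ/t½) = (1/2)^(9/3) ≈ 0.1250.
C₀ = D/Vd = 216/8 ≈ 27.000 mcg/mL.
Before the 5th dose, 4 doses have been given. Superposition: Cmin = C₀·(f + f² + … + f^4).
≈ 27.000 × (0.1250 + 0.0156 + 0.0020 + 0.0002) ≈ 27.000 × 0.1428 ≈ 3.856 mcg/mL.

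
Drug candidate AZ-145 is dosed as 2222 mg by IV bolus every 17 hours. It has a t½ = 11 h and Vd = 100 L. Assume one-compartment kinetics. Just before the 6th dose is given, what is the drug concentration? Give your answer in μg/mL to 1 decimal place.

f = (1/2)^(τ/t½) = (1/2)^(17/11) ≈ 0.3426.
C₀ = D/Vd = 2222/100 ≈ 22.220 μg/mL.
Before the 6th dose, 5 doses have been given. Superposition: Cmin = C₀·(f + f² + … + f^5).
≈ 22.220 × (0.3426 + 0.1174 + 0.0402 + 0.0138 + 0.0047) ≈ 22.220 × 0.5187 ≈ 11.526 μg/mL.

11.5 μg/mL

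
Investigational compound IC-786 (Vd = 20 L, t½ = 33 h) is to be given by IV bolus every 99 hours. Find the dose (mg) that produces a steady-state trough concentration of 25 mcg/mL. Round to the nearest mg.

3500 mg

τ/t½ = 99/33 ≈ 3, so f = (1/2)^(99/33) ≈ 0.125000.
Cmin,ss = (D/Vd)·f/(1−f), so D = Cmin,ss·Vd·(1−f)/f.
D = 25 × 20 × (1−f)/f ≈ 25 × 20 × 7.00000 ≈ 3500.00 mg.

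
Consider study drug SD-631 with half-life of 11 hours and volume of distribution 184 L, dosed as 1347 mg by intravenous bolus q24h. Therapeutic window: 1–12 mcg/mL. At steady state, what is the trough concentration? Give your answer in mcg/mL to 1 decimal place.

2.1 mcg/mL

τ/t½ = 24/11 ≈ 2.1818, so fraction remaining f = (1/2)^(24/11) ≈ 0.2204.
At steady state, accumulation factor R = 1/(1 − e^(−kτ)) ≈ 1.2827.
Each bolus raises the concentration by D/Vd = 1347/184 ≈ 7.321 mcg/mL.
Steady-state peak Cmax,ss = C₀·R ≈ 7.321 × 1.2827 ≈ 9.391 mcg/mL.
One interval later, Cmin,ss = Cmax,ss·e^(−kτ) ≈ 9.391 × 0.2204 ≈ 2.070 mcg/mL.
Trough 2.1 mcg/mL vs MEC 1 mcg/mL: adequate.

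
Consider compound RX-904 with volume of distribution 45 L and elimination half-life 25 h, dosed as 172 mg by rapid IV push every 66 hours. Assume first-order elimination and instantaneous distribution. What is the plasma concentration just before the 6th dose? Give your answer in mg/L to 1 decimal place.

f = (1/2)^(τ/t½) = (1/2)^(66/25) ≈ 0.1604.
C₀ = D/Vd = 172/45 ≈ 3.822 mg/L.
Before the 6th dose, 5 doses have been given. Superposition: Cmin = C₀·(f + f² + … + f^5).
≈ 3.822 × (0.1604 + 0.0257 + 0.0041 + 0.0007 + 0.0001) ≈ 3.822 × 0.1910 ≈ 0.730 mg/L.

0.7 mg/L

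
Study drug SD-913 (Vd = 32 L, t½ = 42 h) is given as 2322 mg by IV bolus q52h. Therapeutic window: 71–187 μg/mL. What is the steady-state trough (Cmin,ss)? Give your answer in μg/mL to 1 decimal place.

Over one 52-h interval, 52/42 ≈ 1.2381 half-lives elapse, leaving f ≈ 0.4239 of each dose.
Each bolus raises the concentration by D/Vd = 2322/32 ≈ 72.562 μg/mL.
Steady-state trough Cmin,ss = C₀·f/(1−f) ≈ 72.562 × 0.4239/0.5761 ≈ 53.392 μg/mL.
Trough 53.4 μg/mL vs MEC 71 μg/mL: subtherapeutic.

53.4 μg/mL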